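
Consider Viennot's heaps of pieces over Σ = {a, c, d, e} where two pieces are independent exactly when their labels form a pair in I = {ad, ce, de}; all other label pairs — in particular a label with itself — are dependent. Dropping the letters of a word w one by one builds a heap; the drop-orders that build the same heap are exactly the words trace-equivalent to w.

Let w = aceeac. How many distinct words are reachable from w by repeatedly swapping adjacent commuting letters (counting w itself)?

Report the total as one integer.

3

drop 0:a onto floor
drop 1:c onto {0:a}
drop 2:e onto {0:a}
drop 3:e onto {2:e}
drop 4:a onto {1:c, 3:e}
drop 5:c onto {4:a}
ground layer = {0:a}
drop-orders for the pieces not yet dropped (sum over which currently-grounded one goes next):
  1 to go: {5} 1
  2 to go: {4,5} 1
  3 to go: {1,4,5} 1  {3,4,5} 1
  4 to go: {1,3,4,5} 2  {2,3,4,5} 1
  if 0:a drops first: 3 orders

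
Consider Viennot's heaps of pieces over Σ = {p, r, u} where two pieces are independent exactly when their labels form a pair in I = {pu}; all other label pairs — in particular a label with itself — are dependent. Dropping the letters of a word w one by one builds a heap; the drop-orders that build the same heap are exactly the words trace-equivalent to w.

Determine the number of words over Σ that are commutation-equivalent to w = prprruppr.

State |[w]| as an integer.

3

#0=p has no predecessor
#1=r depends on [0:p]
#2=p depends on [1:r]
#3=r depends on [2:p]
#4=r depends on [3:r]
#5=u depends on [4:r]
#6=p depends on [4:r]
#7=p depends on [6:p]
#8=r depends on [5:u, 7:p]
sources: [0:p]
N(rest) = Σ N(rest − s) over sources s of rest; N(one piece) = 1:
  size 1 → [8]=1
  size 2 → [5,8]=1  [7,8]=1
  size 3 → [5,7,8]=2  [6,7,8]=1
  size 4 → [5,6,7,8]=3
  size 5 → [4,5,6,7,8]=3
  size 6 → [3,4,5,6,7,8]=3
  size 7 → [2,3,4,5,6,7,8]=3
  first=0(p) contributes 3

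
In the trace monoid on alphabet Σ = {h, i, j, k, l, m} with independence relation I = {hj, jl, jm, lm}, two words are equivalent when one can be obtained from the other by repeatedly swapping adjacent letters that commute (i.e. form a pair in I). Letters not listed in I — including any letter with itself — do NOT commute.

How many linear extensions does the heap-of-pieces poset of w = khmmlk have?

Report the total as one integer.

#0=k has no predecessor
#1=h depends on [0:k]
#2=m depends on [1:h]
#3=m depends on [2:m]
#4=l depends on [1:h]
#5=k depends on [3:m, 4:l]
sources: [0:k]
N(rest) = Σ N(rest − s) over sources s of rest; N(one piece) = 1:
  size 1 → [5]=1
  size 2 → [3,5]=1  [4,5]=1
  size 3 → [2,3,5]=1  [3,4,5]=2
  size 4 → [2,3,4,5]=3
  first=0(k) contributes 3

3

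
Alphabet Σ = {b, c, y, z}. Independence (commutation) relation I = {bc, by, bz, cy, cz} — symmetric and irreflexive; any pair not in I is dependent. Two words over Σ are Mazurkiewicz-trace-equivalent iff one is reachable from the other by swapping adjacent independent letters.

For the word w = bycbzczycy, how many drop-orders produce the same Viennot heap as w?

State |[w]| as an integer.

2520

0(b) covers ∅
1(y) covers ∅
2(c) covers ∅
3(b) covers 0:b
4(z) covers 1:y
5(c) covers 2:c
6(z) covers 4:z
7(y) covers 6:z
8(c) covers 5:c
9(y) covers 7:y
floor of heap: 0:b, 1:y, 2:c
completions by unplaced set U, small U first (add the entries for U minus each lowest piece of U):
  |U|=1: {3}:1  {8}:1  {9}:1
  |U|=2: {0,3}:1  {3,8}:2  {3,9}:2  {5,8}:1  {7,9}:1  {8,9}:2
  |U|=3: {0,3,8}:3  {0,3,9}:3  {2,5,8}:1  {3,5,8}:3  {3,7,9}:3  {3,8,9}:6  {5,8,9}:3  {6,7,9}:1  {7,8,9}:3
  |U|=4: {0,3,5,8}:6  {0,3,7,9}:6  {0,3,8,9}:12  {2,3,5,8}:4  {2,5,8,9}:4  {3,5,8,9}:12  {3,6,7,9}:4  {3,7,8,9}:12  {4,6,7,9}:1  {5,7,8,9}:6  {6,7,8,9}:4
  |U|=5: {0,2,3,5,8}:10  {0,3,5,8,9}:30  {0,3,6,7,9}:10  {0,3,7,8,9}:30  {1,4,6,7,9}:1  {2,3,5,8,9}:20  {2,5,7,8,9}:10  {3,4,6,7,9}:5  {3,5,7,8,9}:30  {3,6,7,8,9}:20  {4,6,7,8,9}:5  {5,6,7,8,9}:10
  |U|=6: {0,2,3,5,8,9}:60  {0,3,4,6,7,9}:15  {0,3,5,7,8,9}:90  {0,3,6,7,8,9}:60  {1,3,4,6,7,9}:6  {1,4,6,7,8,9}:6  {2,3,5,7,8,9}:60  {2,5,6,7,8,9}:20  {3,4,6,7,8,9}:30  {3,5,6,7,8,9}:60  {4,5,6,7,8,9}:15
  |U|=7: {0,1,3,4,6,7,9}:21  {0,2,3,5,7,8,9}:210  {0,3,4,6,7,8,9}:105  {0,3,5,6,7,8,9}:210  {1,3,4,6,7,8,9}:42  {1,4,5,6,7,8,9}:21  {2,3,5,6,7,8,9}:140  {2,4,5,6,7,8,9}:35  {3,4,5,6,7,8,9}:105
  |U|=8: {0,1,3,4,6,7,8,9}:168  {0,2,3,5,6,7,8,9}:560  {0,3,4,5,6,7,8,9}:420  {1,2,4,5,6,7,8,9}:56  {1,3,4,5,6,7,8,9}:168  {2,3,4,5,6,7,8,9}:280
  start at 0(b): 504
  start at 1(y): 1260
  start at 2(c): 756
sum over floor = 2520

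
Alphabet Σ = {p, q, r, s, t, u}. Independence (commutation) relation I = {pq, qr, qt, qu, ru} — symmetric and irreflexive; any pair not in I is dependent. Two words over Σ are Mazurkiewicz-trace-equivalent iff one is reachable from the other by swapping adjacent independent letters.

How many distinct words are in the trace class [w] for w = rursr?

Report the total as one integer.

3

drop 0:r onto floor
drop 1:u onto floor
drop 2:r onto {0:r}
drop 3:s onto {1:u, 2:r}
drop 4:r onto {3:s}
ground layer = {0:r, 1:u}
drop-orders for the pieces not yet dropped (sum over which currently-grounded one goes next):
  1 to go: {4} 1
  2 to go: {3,4} 1
  3 to go: {1,3,4} 1  {2,3,4} 1
  if 0:r drops first: 2 orders
  if 1:u drops first: 1 orders
heap linearizations: 3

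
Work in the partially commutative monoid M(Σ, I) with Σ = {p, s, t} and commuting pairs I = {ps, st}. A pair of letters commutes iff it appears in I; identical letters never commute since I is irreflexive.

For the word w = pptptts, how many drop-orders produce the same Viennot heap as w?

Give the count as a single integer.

7

piece 0:p — minimal
piece 1:p rests on {0:p}
piece 2:t rests on {1:p}
piece 3:p rests on {2:t}
piece 4:t rests on {3:p}
piece 5:t rests on {4:t}
piece 6:s — minimal
minimal pieces: {0:p, 6:s}
ways to finish when only these pieces remain (= sum over removing one remaining piece with nothing left below it):
  1 left: {5}→1  {6}→1
  2 left: {4,5}→1  {5,6}→2
  3 left: {3,4,5}→1  {4,5,6}→3
  4 left: {2,3,4,5}→1  {3,4,5,6}→4
  5 left: {1,2,3,4,5}→1  {2,3,4,5,6}→5
  placing 0:p first → 6 extensions
  placing 6:s first → 1 extensions
total linear extensions = 7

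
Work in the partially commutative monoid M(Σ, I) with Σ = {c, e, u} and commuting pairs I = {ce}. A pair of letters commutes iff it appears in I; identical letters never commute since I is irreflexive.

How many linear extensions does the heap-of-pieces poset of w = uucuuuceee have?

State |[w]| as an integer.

4

#0=u has no predecessor
#1=u depends on [0:u]
#2=c depends on [1:u]
#3=u depends on [2:c]
#4=u depends on [3:u]
#5=u depends on [4:u]
#6=c depends on [5:u]
#7=e depends on [5:u]
#8=e depends on [7:e]
#9=e depends on [8:e]
sources: [0:u]
N(rest) = Σ N(rest − s) over sources s of rest; N(one piece) = 1:
  size 1 → [6]=1  [9]=1
  size 2 → [6,9]=2  [8,9]=1
  size 3 → [6,8,9]=3  [7,8,9]=1
  size 4 → [6,7,8,9]=4
  size 5 → [5,6,7,8,9]=4
  size 6 → [4,5,6,7,8,9]=4
  size 7 → [3,4,5,6,7,8,9]=4
  size 8 → [2,3,4,5,6,7,8,9]=4
  first=0(u) contributes 4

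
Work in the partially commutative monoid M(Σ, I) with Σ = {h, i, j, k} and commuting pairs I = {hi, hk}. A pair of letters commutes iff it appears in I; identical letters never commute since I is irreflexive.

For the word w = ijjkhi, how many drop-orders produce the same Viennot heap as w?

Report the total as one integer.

#0=i has no predecessor
#1=j depends on [0:i]
#2=j depends on [1:j]
#3=k depends on [2:j]
#4=h depends on [2:j]
#5=i depends on [3:k]
sources: [0:i]
N(rest) = Σ N(rest − s) over sources s of rest; N(one piece) = 1:
  size 1 → [4]=1  [5]=1
  size 2 → [3,5]=1  [4,5]=2
  size 3 → [3,4,5]=3
  size 4 → [2,3,4,5]=3
  first=0(i) contributes 3

3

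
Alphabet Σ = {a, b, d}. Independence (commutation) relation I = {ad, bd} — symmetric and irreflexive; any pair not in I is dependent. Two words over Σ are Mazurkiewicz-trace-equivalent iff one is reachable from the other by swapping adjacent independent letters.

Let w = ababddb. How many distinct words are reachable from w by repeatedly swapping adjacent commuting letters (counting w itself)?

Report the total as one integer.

21

piece 0:a — minimal
piece 1:b rests on {0:a}
piece 2:a rests on {1:b}
piece 3:b rests on {2:a}
piece 4:d — minimal
piece 5:d rests on {4:d}
piece 6:b rests on {3:b}
minimal pieces: {0:a, 4:d}
ways to finish when only these pieces remain (= sum over removing one remaining piece with nothing left below it):
  1 left: {5}→1  {6}→1
  2 left: {3,6}→1  {4,5}→1  {5,6}→2
  3 left: {2,3,6}→1  {3,5,6}→3  {4,5,6}→3
  4 left: {1,2,3,6}→1  {2,3,5,6}→4  {3,4,5,6}→6
  5 left: {0,1,2,3,6}→1  {1,2,3,5,6}→5  {2,3,4,5,6}→10
  placing 0:a first → 15 extensions
  placing 4:d first → 6 extensions
total linear extensions = 21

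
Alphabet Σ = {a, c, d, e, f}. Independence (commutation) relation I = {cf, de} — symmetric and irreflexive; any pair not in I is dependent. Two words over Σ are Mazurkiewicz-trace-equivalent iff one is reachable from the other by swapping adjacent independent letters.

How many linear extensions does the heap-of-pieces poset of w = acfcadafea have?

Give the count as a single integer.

3

drop 0:a onto floor
drop 1:c onto {0:a}
drop 2:f onto {0:a}
drop 3:c onto {1:c}
drop 4:a onto {2:f, 3:c}
drop 5:d onto {4:a}
drop 6:a onto {5:d}
drop 7:f onto {6:a}
drop 8:e onto {7:f}
drop 9:a onto {8:e}
ground layer = {0:a}
drop-orders for the pieces not yet dropped (sum over which currently-grounded one goes next):
  1 to go: {9} 1
  2 to go: {8,9} 1
  3 to go: {7,8,9} 1
  4 to go: {6,7,8,9} 1
  5 to go: {5,6,7,8,9} 1
  6 to go: {4,5,6,7,8,9} 1
  7 to go: {2,4,5,6,7,8,9} 1  {3,4,5,6,7,8,9} 1
  8 to go: {1,3,4,5,6,7,8,9} 1  {2,3,4,5,6,7,8,9} 2
  if 0:a drops first: 3 orders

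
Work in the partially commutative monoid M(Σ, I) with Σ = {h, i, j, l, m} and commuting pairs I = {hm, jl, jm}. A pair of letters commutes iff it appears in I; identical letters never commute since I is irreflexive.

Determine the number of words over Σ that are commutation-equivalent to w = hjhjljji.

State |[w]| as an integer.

drop 0:h onto floor
drop 1:j onto {0:h}
drop 2:h onto {1:j}
drop 3:j onto {2:h}
drop 4:l onto {2:h}
drop 5:j onto {3:j}
drop 6:j onto {5:j}
drop 7:i onto {4:l, 6:j}
ground layer = {0:h}
drop-orders for the pieces not yet dropped (sum over which currently-grounded one goes next):
  1 to go: {7} 1
  2 to go: {4,7} 1  {6,7} 1
  3 to go: {4,6,7} 2  {5,6,7} 1
  4 to go: {3,5,6,7} 1  {4,5,6,7} 3
  5 to go: {3,4,5,6,7} 4
  6 to go: {2,3,4,5,6,7} 4
  if 0:h drops first: 4 orders

4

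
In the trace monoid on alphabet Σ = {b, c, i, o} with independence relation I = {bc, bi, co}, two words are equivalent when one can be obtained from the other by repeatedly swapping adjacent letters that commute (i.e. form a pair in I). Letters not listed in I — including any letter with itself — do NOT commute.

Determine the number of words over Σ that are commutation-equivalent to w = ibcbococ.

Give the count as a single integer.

drop 0:i onto floor
drop 1:b onto floor
drop 2:c onto {0:i}
drop 3:b onto {1:b}
drop 4:o onto {0:i, 3:b}
drop 5:c onto {2:c}
drop 6:o onto {4:o}
drop 7:c onto {5:c}
ground layer = {0:i, 1:b}
drop-orders for the pieces not yet dropped (sum over which currently-grounded one goes next):
  1 to go: {6} 1  {7} 1
  2 to go: {4,6} 1  {5,7} 1  {6,7} 2
  3 to go: {2,5,7} 1  {3,4,6} 1  {4,6,7} 3  {5,6,7} 3
  4 to go: {1,3,4,6} 1  {2,5,6,7} 4  {3,4,6,7} 4  {4,5,6,7} 6
  5 to go: {1,3,4,6,7} 5  {2,4,5,6,7} 10  {3,4,5,6,7} 10
  6 to go: {0,2,4,5,6,7} 10  {1,3,4,5,6,7} 15  {2,3,4,5,6,7} 20
  if 0:i drops first: 35 orders
  if 1:b drops first: 30 orders
heap linearizations: 65

65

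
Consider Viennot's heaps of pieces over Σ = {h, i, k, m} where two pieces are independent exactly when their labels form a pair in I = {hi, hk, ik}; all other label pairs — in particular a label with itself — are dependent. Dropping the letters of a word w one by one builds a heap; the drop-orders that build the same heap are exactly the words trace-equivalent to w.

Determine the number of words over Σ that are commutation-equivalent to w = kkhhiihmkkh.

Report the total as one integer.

#0=k has no predecessor
#1=k depends on [0:k]
#2=h has no predecessor
#3=h depends on [2:h]
#4=i has no predecessor
#5=i depends on [4:i]
#6=h depends on [3:h]
#7=m depends on [1:k, 5:i, 6:h]
#8=k depends on [7:m]
#9=k depends on [8:k]
#10=h depends on [7:m]
sources: [0:k, 2:h, 4:i]
N(rest) = Σ N(rest − s) over sources s of rest; N(one piece) = 1:
  size 1 → [9]=1  [10]=1
  size 2 → [8,9]=1  [9,10]=2
  size 3 → [8,9,10]=3
  size 4 → [7,8,9,10]=3
  size 5 → [1,7,8,9,10]=3  [5,7,8,9,10]=3  [6,7,8,9,10]=3
  size 6 → [0,1,7,8,9,10]=3  [1,5,7,8,9,10]=6  [1,6,7,8,9,10]=6  [3,6,7,8,9,10]=3  [4,5,7,8,9,10]=3  [5,6,7,8,9,10]=6
  size 7 → [0,1,5,7,8,9,10]=9  [0,1,6,7,8,9,10]=9  [1,3,6,7,8,9,10]=9  [1,4,5,7,8,9,10]=9  [1,5,6,7,8,9,10]=18  [2,3,6,7,8,9,10]=3  [3,5,6,7,8,9,10]=9  [4,5,6,7,8,9,10]=9
  size 8 → [0,1,3,6,7,8,9,10]=18  [0,1,4,5,7,8,9,10]=18  [0,1,5,6,7,8,9,10]=36  [1,2,3,6,7,8,9,10]=12  [1,3,5,6,7,8,9,10]=36  [1,4,5,6,7,8,9,10]=36  [2,3,5,6,7,8,9,10]=12  [3,4,5,6,7,8,9,10]=18
  size 9 → [0,1,2,3,6,7,8,9,10]=30  [0,1,3,5,6,7,8,9,10]=90  [0,1,4,5,6,7,8,9,10]=90  [1,2,3,5,6,7,8,9,10]=60  [1,3,4,5,6,7,8,9,10]=90  [2,3,4,5,6,7,8,9,10]=30
  first=0(k) contributes 180
  first=2(h) contributes 270
  first=4(i) contributes 180
|[w]| = 630

630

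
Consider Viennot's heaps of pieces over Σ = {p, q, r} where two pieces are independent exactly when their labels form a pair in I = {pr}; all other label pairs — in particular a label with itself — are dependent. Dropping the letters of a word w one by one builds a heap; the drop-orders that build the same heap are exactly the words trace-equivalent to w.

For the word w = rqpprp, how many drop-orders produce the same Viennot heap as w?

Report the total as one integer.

4

#0=r has no predecessor
#1=q depends on [0:r]
#2=p depends on [1:q]
#3=p depends on [2:p]
#4=r depends on [1:q]
#5=p depends on [3:p]
sources: [0:r]
N(rest) = Σ N(rest − s) over sources s of rest; N(one piece) = 1:
  size 1 → [4]=1  [5]=1
  size 2 → [3,5]=1  [4,5]=2
  size 3 → [2,3,5]=1  [3,4,5]=3
  size 4 → [2,3,4,5]=4
  first=0(r) contributes 4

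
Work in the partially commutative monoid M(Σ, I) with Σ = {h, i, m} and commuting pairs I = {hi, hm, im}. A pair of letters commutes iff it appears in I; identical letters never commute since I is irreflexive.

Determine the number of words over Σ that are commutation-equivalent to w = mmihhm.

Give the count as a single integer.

60

#0=m has no predecessor
#1=m depends on [0:m]
#2=i has no predecessor
#3=h has no predecessor
#4=h depends on [3:h]
#5=m depends on [1:m]
sources: [0:m, 2:i, 3:h]
N(rest) = Σ N(rest − s) over sources s of rest; N(one piece) = 1:
  size 1 → [2]=1  [4]=1  [5]=1
  size 2 → [1,5]=1  [2,4]=2  [2,5]=2  [3,4]=1  [4,5]=2
  size 3 → [0,1,5]=1  [1,2,5]=3  [1,4,5]=3  [2,3,4]=3  [2,4,5]=6  [3,4,5]=3
  size 4 → [0,1,2,5]=4  [0,1,4,5]=4  [1,2,4,5]=12  [1,3,4,5]=6  [2,3,4,5]=12
  first=0(m) contributes 30
  first=2(i) contributes 10
  first=3(h) contributes 20
|[w]| = 60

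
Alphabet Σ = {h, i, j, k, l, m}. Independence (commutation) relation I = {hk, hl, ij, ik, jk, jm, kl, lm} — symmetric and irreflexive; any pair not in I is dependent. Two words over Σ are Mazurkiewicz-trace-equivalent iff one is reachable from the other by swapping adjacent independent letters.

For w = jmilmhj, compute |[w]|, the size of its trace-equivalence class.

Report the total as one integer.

#0=j has no predecessor
#1=m has no predecessor
#2=i depends on [1:m]
#3=l depends on [0:j, 2:i]
#4=m depends on [2:i]
#5=h depends on [0:j, 4:m]
#6=j depends on [3:l, 5:h]
sources: [0:j, 1:m]
N(rest) = Σ N(rest − s) over sources s of rest; N(one piece) = 1:
  size 1 → [6]=1
  size 2 → [3,6]=1  [5,6]=1
  size 3 → [3,5,6]=2  [4,5,6]=1
  size 4 → [0,3,5,6]=2  [3,4,5,6]=3
  size 5 → [0,3,4,5,6]=5  [2,3,4,5,6]=3
  first=0(j) contributes 3
  first=1(m) contributes 8
|[w]| = 11

11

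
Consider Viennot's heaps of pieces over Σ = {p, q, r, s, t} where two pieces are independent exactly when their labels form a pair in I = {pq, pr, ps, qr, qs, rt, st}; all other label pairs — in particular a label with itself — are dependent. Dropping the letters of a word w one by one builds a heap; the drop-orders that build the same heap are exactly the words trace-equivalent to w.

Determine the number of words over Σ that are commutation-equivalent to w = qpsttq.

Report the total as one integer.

0(q) covers ∅
1(p) covers ∅
2(s) covers ∅
3(t) covers 0:q, 1:p
4(t) covers 3:t
5(q) covers 4:t
floor of heap: 0:q, 1:p, 2:s
completions by unplaced set U, small U first (add the entries for U minus each lowest piece of U):
  |U|=1: {2}:1  {5}:1
  |U|=2: {2,5}:2  {4,5}:1
  |U|=3: {2,4,5}:3  {3,4,5}:1
  |U|=4: {0,3,4,5}:1  {1,3,4,5}:1  {2,3,4,5}:4
  start at 0(q): 5
  start at 1(p): 5
  start at 2(s): 2
sum over floor = 12

12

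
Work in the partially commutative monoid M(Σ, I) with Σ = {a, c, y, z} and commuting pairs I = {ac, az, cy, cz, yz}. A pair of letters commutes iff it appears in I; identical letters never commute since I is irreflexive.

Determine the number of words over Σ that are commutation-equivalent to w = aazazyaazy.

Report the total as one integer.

0(a) covers ∅
1(a) covers 0:a
2(z) covers ∅
3(a) covers 1:a
4(z) covers 2:z
5(y) covers 3:a
6(a) covers 5:y
7(a) covers 6:a
8(z) covers 4:z
9(y) covers 7:a
floor of heap: 0:a, 2:z
completions by unplaced set U, small U first (add the entries for U minus each lowest piece of U):
  |U|=1: {8}:1  {9}:1
  |U|=2: {4,8}:1  {7,9}:1  {8,9}:2
  |U|=3: {2,4,8}:1  {4,8,9}:3  {6,7,9}:1  {7,8,9}:3
  |U|=4: {2,4,8,9}:4  {4,7,8,9}:6  {5,6,7,9}:1  {6,7,8,9}:4
  |U|=5: {2,4,7,8,9}:10  {3,5,6,7,9}:1  {4,6,7,8,9}:10  {5,6,7,8,9}:5
  |U|=6: {1,3,5,6,7,9}:1  {2,4,6,7,8,9}:20  {3,5,6,7,8,9}:6  {4,5,6,7,8,9}:15
  |U|=7: {0,1,3,5,6,7,9}:1  {1,3,5,6,7,8,9}:7  {2,4,5,6,7,8,9}:35  {3,4,5,6,7,8,9}:21
  |U|=8: {0,1,3,5,6,7,8,9}:8  {1,3,4,5,6,7,8,9}:28  {2,3,4,5,6,7,8,9}:56
  start at 0(a): 84
  start at 2(z): 36
sum over floor = 120

120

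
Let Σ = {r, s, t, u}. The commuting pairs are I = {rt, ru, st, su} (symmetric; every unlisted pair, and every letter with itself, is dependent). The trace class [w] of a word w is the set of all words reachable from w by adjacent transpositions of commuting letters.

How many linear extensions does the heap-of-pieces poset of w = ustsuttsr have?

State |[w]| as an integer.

126

0(u) covers ∅
1(s) covers ∅
2(t) covers 0:u
3(s) covers 1:s
4(u) covers 2:t
5(t) covers 4:u
6(t) covers 5:t
7(s) covers 3:s
8(r) covers 7:s
floor of heap: 0:u, 1:s
completions by unplaced set U, small U first (add the entries for U minus each lowest piece of U):
  |U|=1: {6}:1  {8}:1
  |U|=2: {5,6}:1  {6,8}:2  {7,8}:1
  |U|=3: {3,7,8}:1  {4,5,6}:1  {5,6,8}:3  {6,7,8}:3
  |U|=4: {1,3,7,8}:1  {2,4,5,6}:1  {3,6,7,8}:4  {4,5,6,8}:4  {5,6,7,8}:6
  |U|=5: {0,2,4,5,6}:1  {1,3,6,7,8}:5  {2,4,5,6,8}:5  {3,5,6,7,8}:10  {4,5,6,7,8}:10
  |U|=6: {0,2,4,5,6,8}:6  {1,3,5,6,7,8}:15  {2,4,5,6,7,8}:15  {3,4,5,6,7,8}:20
  |U|=7: {0,2,4,5,6,7,8}:21  {1,3,4,5,6,7,8}:35  {2,3,4,5,6,7,8}:35
  start at 0(u): 70
  start at 1(s): 56
sum over floor = 126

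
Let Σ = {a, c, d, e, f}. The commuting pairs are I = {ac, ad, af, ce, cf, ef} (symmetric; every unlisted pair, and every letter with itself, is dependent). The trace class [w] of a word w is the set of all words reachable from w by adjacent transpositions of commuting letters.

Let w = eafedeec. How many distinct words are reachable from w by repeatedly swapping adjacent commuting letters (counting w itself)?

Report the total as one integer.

12

#0=e has no predecessor
#1=a depends on [0:e]
#2=f has no predecessor
#3=e depends on [1:a]
#4=d depends on [2:f, 3:e]
#5=e depends on [4:d]
#6=e depends on [5:e]
#7=c depends on [4:d]
sources: [0:e, 2:f]
N(rest) = Σ N(rest − s) over sources s of rest; N(one piece) = 1:
  size 1 → [6]=1  [7]=1
  size 2 → [5,6]=1  [6,7]=2
  size 3 → [5,6,7]=3
  size 4 → [4,5,6,7]=3
  size 5 → [2,4,5,6,7]=3  [3,4,5,6,7]=3
  size 6 → [1,3,4,5,6,7]=3  [2,3,4,5,6,7]=6
  first=0(e) contributes 9
  first=2(f) contributes 3
|[w]| = 12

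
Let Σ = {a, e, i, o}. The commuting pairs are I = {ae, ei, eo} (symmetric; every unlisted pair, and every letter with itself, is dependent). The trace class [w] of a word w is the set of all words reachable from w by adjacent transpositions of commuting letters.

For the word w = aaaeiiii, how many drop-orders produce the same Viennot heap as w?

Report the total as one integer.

drop 0:a onto floor
drop 1:a onto {0:a}
drop 2:a onto {1:a}
drop 3:e onto floor
drop 4:i onto {2:a}
drop 5:i onto {4:i}
drop 6:i onto {5:i}
drop 7:i onto {6:i}
ground layer = {0:a, 3:e}
drop-orders for the pieces not yet dropped (sum over which currently-grounded one goes next):
  1 to go: {3} 1  {7} 1
  2 to go: {3,7} 2  {6,7} 1
  3 to go: {3,6,7} 3  {5,6,7} 1
  4 to go: {3,5,6,7} 4  {4,5,6,7} 1
  5 to go: {2,4,5,6,7} 1  {3,4,5,6,7} 5
  6 to go: {1,2,4,5,6,7} 1  {2,3,4,5,6,7} 6
  if 0:a drops first: 7 orders
  if 3:e drops first: 1 orders
heap linearizations: 8

8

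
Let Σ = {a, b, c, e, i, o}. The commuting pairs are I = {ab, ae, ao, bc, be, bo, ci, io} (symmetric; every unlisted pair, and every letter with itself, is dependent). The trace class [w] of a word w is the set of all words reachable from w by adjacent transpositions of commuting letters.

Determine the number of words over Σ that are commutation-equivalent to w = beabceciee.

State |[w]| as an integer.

0(b) covers ∅
1(e) covers ∅
2(a) covers ∅
3(b) covers 0:b
4(c) covers 1:e, 2:a
5(e) covers 4:c
6(c) covers 5:e
7(i) covers 3:b, 5:e
8(e) covers 6:c, 7:i
9(e) covers 8:e
floor of heap: 0:b, 1:e, 2:a
completions by unplaced set U, small U first (add the entries for U minus each lowest piece of U):
  |U|=1: {9}:1
  |U|=2: {8,9}:1
  |U|=3: {6,8,9}:1  {7,8,9}:1
  |U|=4: {3,7,8,9}:1  {6,7,8,9}:2
  |U|=5: {0,3,7,8,9}:1  {3,6,7,8,9}:3  {5,6,7,8,9}:2
  |U|=6: {0,3,6,7,8,9}:4  {3,5,6,7,8,9}:5  {4,5,6,7,8,9}:2
  |U|=7: {0,3,5,6,7,8,9}:9  {1,4,5,6,7,8,9}:2  {2,4,5,6,7,8,9}:2  {3,4,5,6,7,8,9}:7
  |U|=8: {0,3,4,5,6,7,8,9}:16  {1,2,4,5,6,7,8,9}:4  {1,3,4,5,6,7,8,9}:9  {2,3,4,5,6,7,8,9}:9
  start at 0(b): 22
  start at 1(e): 25
  start at 2(a): 25
sum over floor = 72

72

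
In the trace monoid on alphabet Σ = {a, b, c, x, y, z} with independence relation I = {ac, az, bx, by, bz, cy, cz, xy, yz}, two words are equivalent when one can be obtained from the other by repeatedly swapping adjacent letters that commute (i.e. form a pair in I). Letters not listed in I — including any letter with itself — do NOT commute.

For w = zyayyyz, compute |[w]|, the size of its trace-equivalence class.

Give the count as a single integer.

piece 0:z — minimal
piece 1:y — minimal
piece 2:a rests on {1:y}
piece 3:y rests on {2:a}
piece 4:y rests on {3:y}
piece 5:y rests on {4:y}
piece 6:z rests on {0:z}
minimal pieces: {0:z, 1:y}
ways to finish when only these pieces remain (= sum over removing one remaining piece with nothing left below it):
  1 left: {5}→1  {6}→1
  2 left: {0,6}→1  {4,5}→1  {5,6}→2
  3 left: {0,5,6}→3  {3,4,5}→1  {4,5,6}→3
  4 left: {0,4,5,6}→6  {2,3,4,5}→1  {3,4,5,6}→4
  5 left: {0,3,4,5,6}→10  {1,2,3,4,5}→1  {2,3,4,5,6}→5
  placing 0:z first → 6 extensions
  placing 1:y first → 15 extensions
total linear extensions = 21

21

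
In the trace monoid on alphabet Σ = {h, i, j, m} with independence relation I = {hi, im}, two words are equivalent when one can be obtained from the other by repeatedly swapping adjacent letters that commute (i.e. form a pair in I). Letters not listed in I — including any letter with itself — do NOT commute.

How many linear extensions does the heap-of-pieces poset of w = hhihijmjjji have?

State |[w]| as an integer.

#0=h has no predecessor
#1=h depends on [0:h]
#2=i has no predecessor
#3=h depends on [1:h]
#4=i depends on [2:i]
#5=j depends on [3:h, 4:i]
#6=m depends on [5:j]
#7=j depends on [6:m]
#8=j depends on [7:j]
#9=j depends on [8:j]
#10=i depends on [9:j]
sources: [0:h, 2:i]
N(rest) = Σ N(rest − s) over sources s of rest; N(one piece) = 1:
  size 1 → [10]=1
  size 2 → [9,10]=1
  size 3 → [8,9,10]=1
  size 4 → [7,8,9,10]=1
  size 5 → [6,7,8,9,10]=1
  size 6 → [5,6,7,8,9,10]=1
  size 7 → [3,5,6,7,8,9,10]=1  [4,5,6,7,8,9,10]=1
  size 8 → [1,3,5,6,7,8,9,10]=1  [2,4,5,6,7,8,9,10]=1  [3,4,5,6,7,8,9,10]=2
  size 9 → [0,1,3,5,6,7,8,9,10]=1  [1,3,4,5,6,7,8,9,10]=3  [2,3,4,5,6,7,8,9,10]=3
  first=0(h) contributes 6
  first=2(i) contributes 4
|[w]| = 10

10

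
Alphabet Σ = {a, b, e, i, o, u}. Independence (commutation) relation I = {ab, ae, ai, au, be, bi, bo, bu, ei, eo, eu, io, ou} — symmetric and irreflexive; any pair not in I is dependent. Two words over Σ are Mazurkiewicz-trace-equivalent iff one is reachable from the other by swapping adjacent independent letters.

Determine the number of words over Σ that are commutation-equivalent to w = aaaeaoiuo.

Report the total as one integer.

0(a) covers ∅
1(a) covers 0:a
2(a) covers 1:a
3(e) covers ∅
4(a) covers 2:a
5(o) covers 4:a
6(i) covers ∅
7(u) covers 6:i
8(o) covers 5:o
floor of heap: 0:a, 3:e, 6:i
completions by unplaced set U, small U first (add the entries for U minus each lowest piece of U):
  |U|=1: {3}:1  {7}:1  {8}:1
  |U|=2: {3,7}:2  {3,8}:2  {5,8}:1  {6,7}:1  {7,8}:2
  |U|=3: {3,5,8}:3  {3,6,7}:3  {3,7,8}:6  {4,5,8}:1  {5,7,8}:3  {6,7,8}:3
  |U|=4: {2,4,5,8}:1  {3,4,5,8}:4  {3,5,7,8}:12  {3,6,7,8}:12  {4,5,7,8}:4  {5,6,7,8}:6
  |U|=5: {1,2,4,5,8}:1  {2,3,4,5,8}:5  {2,4,5,7,8}:5  {3,4,5,7,8}:20  {3,5,6,7,8}:30  {4,5,6,7,8}:10
  |U|=6: {0,1,2,4,5,8}:1  {1,2,3,4,5,8}:6  {1,2,4,5,7,8}:6  {2,3,4,5,7,8}:30  {2,4,5,6,7,8}:15  {3,4,5,6,7,8}:60
  |U|=7: {0,1,2,3,4,5,8}:7  {0,1,2,4,5,7,8}:7  {1,2,3,4,5,7,8}:42  {1,2,4,5,6,7,8}:21  {2,3,4,5,6,7,8}:105
  start at 0(a): 168
  start at 3(e): 28
  start at 6(i): 56
sum over floor = 252

252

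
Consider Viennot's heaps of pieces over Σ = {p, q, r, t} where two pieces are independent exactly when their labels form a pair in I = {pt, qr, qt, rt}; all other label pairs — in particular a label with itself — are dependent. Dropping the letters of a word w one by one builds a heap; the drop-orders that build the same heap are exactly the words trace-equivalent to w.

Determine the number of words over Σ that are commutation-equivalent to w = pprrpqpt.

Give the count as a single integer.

8

drop 0:p onto floor
drop 1:p onto {0:p}
drop 2:r onto {1:p}
drop 3:r onto {2:r}
drop 4:p onto {3:r}
drop 5:q onto {4:p}
drop 6:p onto {5:q}
drop 7:t onto floor
ground layer = {0:p, 7:t}
drop-orders for the pieces not yet dropped (sum over which currently-grounded one goes next):
  1 to go: {6} 1  {7} 1
  2 to go: {5,6} 1  {6,7} 2
  3 to go: {4,5,6} 1  {5,6,7} 3
  4 to go: {3,4,5,6} 1  {4,5,6,7} 4
  5 to go: {2,3,4,5,6} 1  {3,4,5,6,7} 5
  6 to go: {1,2,3,4,5,6} 1  {2,3,4,5,6,7} 6
  if 0:p drops first: 7 orders
  if 7:t drops first: 1 orders
heap linearizations: 8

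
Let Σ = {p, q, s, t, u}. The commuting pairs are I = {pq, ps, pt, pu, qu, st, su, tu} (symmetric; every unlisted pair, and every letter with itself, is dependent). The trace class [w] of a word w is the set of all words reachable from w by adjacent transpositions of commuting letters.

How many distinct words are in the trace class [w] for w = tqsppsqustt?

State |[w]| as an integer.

1485

0(t) covers ∅
1(q) covers 0:t
2(s) covers 1:q
3(p) covers ∅
4(p) covers 3:p
5(s) covers 2:s
6(q) covers 5:s
7(u) covers ∅
8(s) covers 6:q
9(t) covers 6:q
10(t) covers 9:t
floor of heap: 0:t, 3:p, 7:u
completions by unplaced set U, small U first (add the entries for U minus each lowest piece of U):
  |U|=1: {4}:1  {7}:1  {8}:1  {10}:1
  |U|=2: {3,4}:1  {4,7}:2  {4,8}:2  {4,10}:2  {7,8}:2  {7,10}:2  {8,10}:2  {9,10}:1
  |U|=3: {3,4,7}:3  {3,4,8}:3  {3,4,10}:3  {4,7,8}:6  {4,7,10}:6  {4,8,10}:6  {4,9,10}:3  {7,8,10}:6  {7,9,10}:3  {8,9,10}:3
  |U|=4: {3,4,7,8}:12  {3,4,7,10}:12  {3,4,8,10}:12  {3,4,9,10}:6  {4,7,8,10}:24  {4,7,9,10}:12  {4,8,9,10}:12  {6,8,9,10}:3  {7,8,9,10}:12
  |U|=5: {3,4,7,8,10}:60  {3,4,7,9,10}:30  {3,4,8,9,10}:30  {4,6,8,9,10}:15  {4,7,8,9,10}:60  {5,6,8,9,10}:3  {6,7,8,9,10}:15
  |U|=6: {2,5,6,8,9,10}:3  {3,4,6,8,9,10}:45  {3,4,7,8,9,10}:180  {4,5,6,8,9,10}:18  {4,6,7,8,9,10}:90  {5,6,7,8,9,10}:18
  |U|=7: {1,2,5,6,8,9,10}:3  {2,4,5,6,8,9,10}:21  {2,5,6,7,8,9,10}:21  {3,4,5,6,8,9,10}:63  {3,4,6,7,8,9,10}:315  {4,5,6,7,8,9,10}:126
  |U|=8: {0,1,2,5,6,8,9,10}:3  {1,2,4,5,6,8,9,10}:24  {1,2,5,6,7,8,9,10}:24  {2,3,4,5,6,8,9,10}:84  {2,4,5,6,7,8,9,10}:168  {3,4,5,6,7,8,9,10}:504
  |U|=9: {0,1,2,4,5,6,8,9,10}:27  {0,1,2,5,6,7,8,9,10}:27  {1,2,3,4,5,6,8,9,10}:108  {1,2,4,5,6,7,8,9,10}:216  {2,3,4,5,6,7,8,9,10}:756
  start at 0(t): 1080
  start at 3(p): 270
  start at 7(u): 135
sum over floor = 1485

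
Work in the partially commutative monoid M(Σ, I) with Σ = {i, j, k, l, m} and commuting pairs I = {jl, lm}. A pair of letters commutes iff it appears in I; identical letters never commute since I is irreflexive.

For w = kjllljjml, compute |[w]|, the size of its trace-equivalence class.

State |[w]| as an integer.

70

piece 0:k — minimal
piece 1:j rests on {0:k}
piece 2:l rests on {0:k}
piece 3:l rests on {2:l}
piece 4:l rests on {3:l}
piece 5:j rests on {1:j}
piece 6:j rests on {5:j}
piece 7:m rests on {6:j}
piece 8:l rests on {4:l}
minimal pieces: {0:k}
ways to finish when only these pieces remain (= sum over removing one remaining piece with nothing left below it):
  1 left: {7}→1  {8}→1
  2 left: {4,8}→1  {6,7}→1  {7,8}→2
  3 left: {3,4,8}→1  {4,7,8}→3  {5,6,7}→1  {6,7,8}→3
  4 left: {1,5,6,7}→1  {2,3,4,8}→1  {3,4,7,8}→4  {4,6,7,8}→6  {5,6,7,8}→4
  5 left: {1,5,6,7,8}→5  {2,3,4,7,8}→5  {3,4,6,7,8}→10  {4,5,6,7,8}→10
  6 left: {1,4,5,6,7,8}→15  {2,3,4,6,7,8}→15  {3,4,5,6,7,8}→20
  7 left: {1,3,4,5,6,7,8}→35  {2,3,4,5,6,7,8}→35
  placing 0:k first → 70 extensions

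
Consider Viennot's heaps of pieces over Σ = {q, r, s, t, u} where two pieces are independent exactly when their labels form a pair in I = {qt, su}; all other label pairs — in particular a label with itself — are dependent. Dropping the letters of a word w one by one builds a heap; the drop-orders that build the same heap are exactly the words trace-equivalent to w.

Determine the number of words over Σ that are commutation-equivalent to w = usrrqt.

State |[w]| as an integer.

4

0(u) covers ∅
1(s) covers ∅
2(r) covers 0:u, 1:s
3(r) covers 2:r
4(q) covers 3:r
5(t) covers 3:r
floor of heap: 0:u, 1:s
completions by unplaced set U, small U first (add the entries for U minus each lowest piece of U):
  |U|=1: {4}:1  {5}:1
  |U|=2: {4,5}:2
  |U|=3: {3,4,5}:2
  |U|=4: {2,3,4,5}:2
  start at 0(u): 2
  start at 1(s): 2
sum over floor = 4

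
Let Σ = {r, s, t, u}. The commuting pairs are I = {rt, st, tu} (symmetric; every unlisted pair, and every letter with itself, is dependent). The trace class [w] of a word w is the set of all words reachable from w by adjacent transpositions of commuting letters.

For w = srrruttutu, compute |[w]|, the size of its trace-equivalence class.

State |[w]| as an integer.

120

0(s) covers ∅
1(r) covers 0:s
2(r) covers 1:r
3(r) covers 2:r
4(u) covers 3:r
5(t) covers ∅
6(t) covers 5:t
7(u) covers 4:u
8(t) covers 6:t
9(u) covers 7:u
floor of heap: 0:s, 5:t
completions by unplaced set U, small U first (add the entries for U minus each lowest piece of U):
  |U|=1: {8}:1  {9}:1
  |U|=2: {6,8}:1  {7,9}:1  {8,9}:2
  |U|=3: {4,7,9}:1  {5,6,8}:1  {6,8,9}:3  {7,8,9}:3
  |U|=4: {3,4,7,9}:1  {4,7,8,9}:4  {5,6,8,9}:4  {6,7,8,9}:6
  |U|=5: {2,3,4,7,9}:1  {3,4,7,8,9}:5  {4,6,7,8,9}:10  {5,6,7,8,9}:10
  |U|=6: {1,2,3,4,7,9}:1  {2,3,4,7,8,9}:6  {3,4,6,7,8,9}:15  {4,5,6,7,8,9}:20
  |U|=7: {0,1,2,3,4,7,9}:1  {1,2,3,4,7,8,9}:7  {2,3,4,6,7,8,9}:21  {3,4,5,6,7,8,9}:35
  |U|=8: {0,1,2,3,4,7,8,9}:8  {1,2,3,4,6,7,8,9}:28  {2,3,4,5,6,7,8,9}:56
  start at 0(s): 84
  start at 5(t): 36
sum over floor = 120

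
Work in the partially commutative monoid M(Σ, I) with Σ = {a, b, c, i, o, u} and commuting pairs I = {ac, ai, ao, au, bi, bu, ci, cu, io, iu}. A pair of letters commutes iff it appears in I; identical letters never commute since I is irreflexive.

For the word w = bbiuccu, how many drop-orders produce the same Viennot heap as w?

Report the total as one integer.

105

drop 0:b onto floor
drop 1:b onto {0:b}
drop 2:i onto floor
drop 3:u onto floor
drop 4:c onto {1:b}
drop 5:c onto {4:c}
drop 6:u onto {3:u}
ground layer = {0:b, 2:i, 3:u}
drop-orders for the pieces not yet dropped (sum over which currently-grounded one goes next):
  1 to go: {2} 1  {5} 1  {6} 1
  2 to go: {2,5} 2  {2,6} 2  {3,6} 1  {4,5} 1  {5,6} 2
  3 to go: {1,4,5} 1  {2,3,6} 3  {2,4,5} 3  {2,5,6} 6  {3,5,6} 3  {4,5,6} 3
  4 to go: {0,1,4,5} 1  {1,2,4,5} 4  {1,4,5,6} 4  {2,3,5,6} 12  {2,4,5,6} 12  {3,4,5,6} 6
  5 to go: {0,1,2,4,5} 5  {0,1,4,5,6} 5  {1,2,4,5,6} 20  {1,3,4,5,6} 10  {2,3,4,5,6} 30
  if 0:b drops first: 60 orders
  if 2:i drops first: 15 orders
  if 3:u drops first: 30 orders
heap linearizations: 105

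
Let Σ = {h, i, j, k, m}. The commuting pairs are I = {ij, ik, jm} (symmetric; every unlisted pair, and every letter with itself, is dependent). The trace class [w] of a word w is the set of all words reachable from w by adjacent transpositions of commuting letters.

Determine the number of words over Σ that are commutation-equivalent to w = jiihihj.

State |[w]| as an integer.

0(j) covers ∅
1(i) covers ∅
2(i) covers 1:i
3(h) covers 0:j, 2:i
4(i) covers 3:h
5(h) covers 4:i
6(j) covers 5:h
floor of heap: 0:j, 1:i
completions by unplaced set U, small U first (add the entries for U minus each lowest piece of U):
  |U|=1: {6}:1
  |U|=2: {5,6}:1
  |U|=3: {4,5,6}:1
  |U|=4: {3,4,5,6}:1
  |U|=5: {0,3,4,5,6}:1  {2,3,4,5,6}:1
  start at 0(j): 1
  start at 1(i): 2
sum over floor = 3

3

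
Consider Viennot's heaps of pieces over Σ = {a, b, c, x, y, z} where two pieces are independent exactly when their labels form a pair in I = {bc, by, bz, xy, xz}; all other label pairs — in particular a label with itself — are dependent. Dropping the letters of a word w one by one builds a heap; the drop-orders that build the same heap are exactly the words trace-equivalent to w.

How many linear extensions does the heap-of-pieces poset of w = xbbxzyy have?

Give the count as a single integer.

#0=x has no predecessor
#1=b depends on [0:x]
#2=b depends on [1:b]
#3=x depends on [2:b]
#4=z has no predecessor
#5=y depends on [4:z]
#6=y depends on [5:y]
sources: [0:x, 4:z]
N(rest) = Σ N(rest − s) over sources s of rest; N(one piece) = 1:
  size 1 → [3]=1  [6]=1
  size 2 → [2,3]=1  [3,6]=2  [5,6]=1
  size 3 → [1,2,3]=1  [2,3,6]=3  [3,5,6]=3  [4,5,6]=1
  size 4 → [0,1,2,3]=1  [1,2,3,6]=4  [2,3,5,6]=6  [3,4,5,6]=4
  size 5 → [0,1,2,3,6]=5  [1,2,3,5,6]=10  [2,3,4,5,6]=10
  first=0(x) contributes 20
  first=4(z) contributes 15
|[w]| = 35

35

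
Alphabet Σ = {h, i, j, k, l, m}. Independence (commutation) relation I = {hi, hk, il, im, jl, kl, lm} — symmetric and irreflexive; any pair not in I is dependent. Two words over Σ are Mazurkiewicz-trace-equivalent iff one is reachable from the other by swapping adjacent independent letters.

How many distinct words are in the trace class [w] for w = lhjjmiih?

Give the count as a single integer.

0(l) covers ∅
1(h) covers 0:l
2(j) covers 1:h
3(j) covers 2:j
4(m) covers 3:j
5(i) covers 3:j
6(i) covers 5:i
7(h) covers 4:m
floor of heap: 0:l
completions by unplaced set U, small U first (add the entries for U minus each lowest piece of U):
  |U|=1: {6}:1  {7}:1
  |U|=2: {4,7}:1  {5,6}:1  {6,7}:2
  |U|=3: {4,6,7}:3  {5,6,7}:3
  |U|=4: {4,5,6,7}:6
  |U|=5: {3,4,5,6,7}:6
  |U|=6: {2,3,4,5,6,7}:6
  start at 0(l): 6

6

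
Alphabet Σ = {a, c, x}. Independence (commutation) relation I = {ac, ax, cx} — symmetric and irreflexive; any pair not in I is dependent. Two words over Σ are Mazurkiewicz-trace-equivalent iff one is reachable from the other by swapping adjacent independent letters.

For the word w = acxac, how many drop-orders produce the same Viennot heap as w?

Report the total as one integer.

30

drop 0:a onto floor
drop 1:c onto floor
drop 2:x onto floor
drop 3:a onto {0:a}
drop 4:c onto {1:c}
ground layer = {0:a, 1:c, 2:x}
drop-orders for the pieces not yet dropped (sum over which currently-grounded one goes next):
  1 to go: {2} 1  {3} 1  {4} 1
  2 to go: {0,3} 1  {1,4} 1  {2,3} 2  {2,4} 2  {3,4} 2
  3 to go: {0,2,3} 3  {0,3,4} 3  {1,2,4} 3  {1,3,4} 3  {2,3,4} 6
  if 0:a drops first: 12 orders
  if 1:c drops first: 12 orders
  if 2:x drops first: 6 orders
heap linearizations: 30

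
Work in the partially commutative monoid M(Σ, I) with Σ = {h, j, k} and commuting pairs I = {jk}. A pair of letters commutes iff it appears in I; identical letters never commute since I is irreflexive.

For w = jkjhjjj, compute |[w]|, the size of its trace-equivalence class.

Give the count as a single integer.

#0=j has no predecessor
#1=k has no predecessor
#2=j depends on [0:j]
#3=h depends on [1:k, 2:j]
#4=j depends on [3:h]
#5=j depends on [4:j]
#6=j depends on [5:j]
sources: [0:j, 1:k]
N(rest) = Σ N(rest − s) over sources s of rest; N(one piece) = 1:
  size 1 → [6]=1
  size 2 → [5,6]=1
  size 3 → [4,5,6]=1
  size 4 → [3,4,5,6]=1
  size 5 → [1,3,4,5,6]=1  [2,3,4,5,6]=1
  first=0(j) contributes 2
  first=1(k) contributes 1
|[w]| = 3

3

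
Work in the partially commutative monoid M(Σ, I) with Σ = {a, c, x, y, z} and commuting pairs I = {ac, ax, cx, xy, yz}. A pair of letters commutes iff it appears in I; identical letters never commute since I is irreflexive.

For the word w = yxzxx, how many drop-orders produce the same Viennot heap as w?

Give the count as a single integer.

5

#0=y has no predecessor
#1=x has no predecessor
#2=z depends on [1:x]
#3=x depends on [2:z]
#4=x depends on [3:x]
sources: [0:y, 1:x]
N(rest) = Σ N(rest − s) over sources s of rest; N(one piece) = 1:
  size 1 → [0]=1  [4]=1
  size 2 → [0,4]=2  [3,4]=1
  size 3 → [0,3,4]=3  [2,3,4]=1
  first=0(y) contributes 1
  first=1(x) contributes 4
|[w]| = 5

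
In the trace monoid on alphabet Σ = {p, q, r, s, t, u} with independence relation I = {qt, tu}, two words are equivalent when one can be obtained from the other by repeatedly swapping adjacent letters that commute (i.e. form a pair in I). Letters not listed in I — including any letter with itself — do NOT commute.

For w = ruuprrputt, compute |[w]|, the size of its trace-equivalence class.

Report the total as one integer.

#0=r has no predecessor
#1=u depends on [0:r]
#2=u depends on [1:u]
#3=p depends on [2:u]
#4=r depends on [3:p]
#5=r depends on [4:r]
#6=p depends on [5:r]
#7=u depends on [6:p]
#8=t depends on [6:p]
#9=t depends on [8:t]
sources: [0:r]
N(rest) = Σ N(rest − s) over sources s of rest; N(one piece) = 1:
  size 1 → [7]=1  [9]=1
  size 2 → [7,9]=2  [8,9]=1
  size 3 → [7,8,9]=3
  size 4 → [6,7,8,9]=3
  size 5 → [5,6,7,8,9]=3
  size 6 → [4,5,6,7,8,9]=3
  size 7 → [3,4,5,6,7,8,9]=3
  size 8 → [2,3,4,5,6,7,8,9]=3
  first=0(r) contributes 3

3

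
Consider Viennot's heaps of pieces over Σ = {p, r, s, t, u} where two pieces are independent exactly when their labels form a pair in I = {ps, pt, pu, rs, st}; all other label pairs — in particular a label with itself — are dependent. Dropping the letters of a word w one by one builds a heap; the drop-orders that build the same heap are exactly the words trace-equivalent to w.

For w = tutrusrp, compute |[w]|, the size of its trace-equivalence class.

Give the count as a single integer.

piece 0:t — minimal
piece 1:u rests on {0:t}
piece 2:t rests on {1:u}
piece 3:r rests on {2:t}
piece 4:u rests on {3:r}
piece 5:s rests on {4:u}
piece 6:r rests on {4:u}
piece 7:p rests on {6:r}
minimal pieces: {0:t}
ways to finish when only these pieces remain (= sum over removing one remaining piece with nothing left below it):
  1 left: {5}→1  {7}→1
  2 left: {5,7}→2  {6,7}→1
  3 left: {5,6,7}→3
  4 left: {4,5,6,7}→3
  5 left: {3,4,5,6,7}→3
  6 left: {2,3,4,5,6,7}→3
  placing 0:t first → 3 extensions

3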